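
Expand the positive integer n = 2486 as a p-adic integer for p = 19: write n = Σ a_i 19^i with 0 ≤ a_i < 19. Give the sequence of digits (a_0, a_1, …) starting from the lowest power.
(a_0, a_1, …) = (16, 16, 6)

Repeated division by 19 gives the digits low-to-high: 2486 = 16 + 16·19^1 + 6·19^2. Digit sequence: (16, 16, 6).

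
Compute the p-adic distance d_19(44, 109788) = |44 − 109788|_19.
d_19(44, 109788) = 1/6859

Step 1 — x − y = 44 − 109788 = -109744. Step 2 — v_19(-109744) = 3 (factor: -109744 = −(19^3 · 16); the sign does not affect v_p). Step 3 — |x − y|_19 = 19^{-3} = 1/6859.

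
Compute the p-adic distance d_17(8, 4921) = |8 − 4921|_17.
d_17(8, 4921) = 1/4913

Step 1 — x − y = 8 − 4921 = -4913. Step 2 — v_17(-4913) = 3 (factor: -4913 = −(17^3 · 1); the sign does not affect v_p). Step 3 — |x − y|_17 = 17^{-3} = 1/4913.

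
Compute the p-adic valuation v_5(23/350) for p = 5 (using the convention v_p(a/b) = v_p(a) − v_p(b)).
v_5(23/350) = -2

Factor powers of 5 from the numerator and denominator of the reduced fraction: 23 = 5^0 · 23 and 350 = 5^2 · 14. Apply v_p(a/b) = v_p(a) − v_p(b): v_5(23/350) = 0 − 2 = -2.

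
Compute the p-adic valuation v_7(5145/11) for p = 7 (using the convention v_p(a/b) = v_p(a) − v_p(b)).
v_7(5145/11) = 3

Factor powers of 7 from the numerator and denominator of the reduced fraction: 5145 = 7^3 · 15 and 11 = 7^0 · 11. Apply v_p(a/b) = v_p(a) − v_p(b): v_7(5145/11) = 3 − 0 = 3.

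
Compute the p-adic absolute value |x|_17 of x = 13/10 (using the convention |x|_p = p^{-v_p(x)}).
|13/10|_17 = 1

Step 1 — compute v_17(x) by factoring powers of 17 out of the numerator and denominator: v_17(13/10) = 0. Step 2 — apply |x|_p = p^{-v_p(x)} = 17^{0} = 1.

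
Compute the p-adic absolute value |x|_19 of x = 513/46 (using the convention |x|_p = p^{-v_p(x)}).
|513/46|_19 = 1/19

Step 1 — compute v_19(x) by factoring powers of 19 out of the numerator and denominator: v_19(513/46) = 1. Step 2 — apply |x|_p = p^{-v_p(x)} = 19^{-1} = 1/19.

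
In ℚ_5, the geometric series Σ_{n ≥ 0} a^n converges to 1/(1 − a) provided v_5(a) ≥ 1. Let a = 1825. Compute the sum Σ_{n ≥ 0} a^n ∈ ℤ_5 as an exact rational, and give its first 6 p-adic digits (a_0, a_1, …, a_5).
Σ a^n = 1/(1 − a) = -1/1824;  first 6 digits = (1, 0, 3, 4, 1, 1)

v_5(a) = 2 ≥ 1, so the series converges in ℤ_5 to 1/(1 − a) = 1/(1 − 1825) = -1/1824. Expand this rational in ℤ_5: compute digits iteratively via d_i = x_i mod 5, x_{i+1} = (x_i − d_i)/5. The first 6 digits are (1, 0, 3, 4, 1, 1).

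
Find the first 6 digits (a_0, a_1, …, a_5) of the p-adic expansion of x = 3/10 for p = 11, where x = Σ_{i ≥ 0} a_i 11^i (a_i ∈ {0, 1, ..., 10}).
(a_0, …, a_5) = (8, 7, 7, 7, 7, 7)

v_11(3/10) = 0 (numerator and denominator both coprime to 11), so x ∈ ℤ_11^×. Compute digits iteratively via a_i = x_i mod 11, x_{i+1} = (x_i − a_i)/11, with x_0 = x:
  x_0 = 3/10;  a_0 = 8;  x_1 = (x_0 − 8)/11 = -7/10
  x_1 = -7/10;  a_1 = 7;  x_2 = (x_1 − 7)/11 = -7/10
  x_2 = -7/10;  a_2 = 7;  x_3 = (x_2 − 7)/11 = -7/10
  x_3 = -7/10;  a_3 = 7;  x_4 = (x_3 − 7)/11 = -7/10
  x_4 = -7/10;  a_4 = 7;  x_5 = (x_4 − 7)/11 = -7/10
  x_5 = -7/10;  a_5 = 7;  x_6 = (x_5 − 7)/11 = -7/10
Digits: (8, 7, 7, 7, 7, 7).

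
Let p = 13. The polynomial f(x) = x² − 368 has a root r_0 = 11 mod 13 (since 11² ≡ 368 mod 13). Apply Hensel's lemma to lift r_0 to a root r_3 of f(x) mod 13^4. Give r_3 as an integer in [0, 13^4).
r_3 = 25595 (mod 28561)

Hensel's recurrence: r_{i+1} = r_i − f(r_i)·(f′(r_i))^{-1} mod 13^{i+2}, with f′(x) = 2x. Iterate:
  r_0 = 11 (mod 13)
  r_1 = 76 (mod 169)
  r_2 = 1428 (mod 2197)
  r_3 = 25595 (mod 28561)
Final: r_3 = 25595, and one checks f(r_3) ≡ 0 mod 13^4.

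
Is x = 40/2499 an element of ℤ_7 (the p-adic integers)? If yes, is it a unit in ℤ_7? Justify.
x ∉ ℤ_7 (v_7(x) = -2 < 0)

ℤ_7 = {x ∈ ℚ_7 : v_7(x) ≥ 0} and ℤ_7^× = {x ∈ ℤ_7 : v_7(x) = 0}. Here v_7(40/2499) = v_7(num) − v_7(den) = -2; compare against these criteria.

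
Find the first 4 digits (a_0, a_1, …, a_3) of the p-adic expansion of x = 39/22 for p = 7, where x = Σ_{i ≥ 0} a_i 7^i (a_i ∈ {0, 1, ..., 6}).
(a_0, …, a_3) = (4, 0, 6, 2)

v_7(39/22) = 0 (numerator and denominator both coprime to 7), so x ∈ ℤ_7^×. Compute digits iteratively via a_i = x_i mod 7, x_{i+1} = (x_i − a_i)/7, with x_0 = x:
  x_0 = 39/22;  a_0 = 4;  x_1 = (x_0 − 4)/7 = -7/22
  x_1 = -7/22;  a_1 = 0;  x_2 = (x_1 − 0)/7 = -1/22
  x_2 = -1/22;  a_2 = 6;  x_3 = (x_2 − 6)/7 = -19/22
  x_3 = -19/22;  a_3 = 2;  x_4 = (x_3 − 2)/7 = -9/22
Digits: (4, 0, 6, 2).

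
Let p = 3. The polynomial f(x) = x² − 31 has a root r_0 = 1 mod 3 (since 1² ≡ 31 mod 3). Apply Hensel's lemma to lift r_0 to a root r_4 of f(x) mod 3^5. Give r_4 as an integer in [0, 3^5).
r_4 = 52 (mod 243)

Hensel's recurrence: r_{i+1} = r_i − f(r_i)·(f′(r_i))^{-1} mod 3^{i+2}, with f′(x) = 2x. Iterate:
  r_0 = 1 (mod 3)
  r_1 = 7 (mod 9)
  r_2 = 25 (mod 27)
  r_3 = 52 (mod 81)
  r_4 = 52 (mod 243)
Final: r_4 = 52, and one checks f(r_4) ≡ 0 mod 3^5.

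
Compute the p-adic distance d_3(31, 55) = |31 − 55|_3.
d_3(31, 55) = 1/3

Step 1 — x − y = 31 − 55 = -24. Step 2 — v_3(-24) = 1 (factor: -24 = −(3^1 · 8); the sign does not affect v_p). Step 3 — |x − y|_3 = 3^{-1} = 1/3.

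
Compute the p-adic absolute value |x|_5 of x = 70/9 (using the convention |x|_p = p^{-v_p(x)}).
|70/9|_5 = 1/5

Step 1 — compute v_5(x) by factoring powers of 5 out of the numerator and denominator: v_5(70/9) = 1. Step 2 — apply |x|_p = p^{-v_p(x)} = 5^{-1} = 1/5.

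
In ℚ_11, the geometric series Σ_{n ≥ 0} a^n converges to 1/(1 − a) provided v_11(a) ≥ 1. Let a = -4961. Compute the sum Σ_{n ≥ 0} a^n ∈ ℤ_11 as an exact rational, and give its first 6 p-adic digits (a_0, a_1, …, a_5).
Σ a^n = 1/(1 − a) = 1/4962;  first 6 digits = (1, 0, 3, 7, 8, 9)

v_11(a) = 2 ≥ 1, so the series converges in ℤ_11 to 1/(1 − a) = 1/(1 − (-4961)) = 1/4962. Expand this rational in ℤ_11: compute digits iteratively via d_i = x_i mod 11, x_{i+1} = (x_i − d_i)/11. The first 6 digits are (1, 0, 3, 7, 8, 9).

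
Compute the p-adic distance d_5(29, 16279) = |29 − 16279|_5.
d_5(29, 16279) = 1/625

Step 1 — x − y = 29 − 16279 = -16250. Step 2 — v_5(-16250) = 4 (factor: -16250 = −(5^4 · 26); the sign does not affect v_p). Step 3 — |x − y|_5 = 5^{-4} = 1/625.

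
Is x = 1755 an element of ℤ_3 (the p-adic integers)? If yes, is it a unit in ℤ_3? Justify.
x ∈ ℤ_3 but not a unit; v_3(x) = 3 > 0

ℤ_3 = {x ∈ ℚ_3 : v_3(x) ≥ 0} and ℤ_3^× = {x ∈ ℤ_3 : v_3(x) = 0}. Here v_3(1755) = v_3(num) − v_3(den) = 3; compare against these criteria.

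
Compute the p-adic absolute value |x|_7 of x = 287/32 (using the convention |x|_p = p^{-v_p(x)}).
|287/32|_7 = 1/7

Step 1 — compute v_7(x) by factoring powers of 7 out of the numerator and denominator: v_7(287/32) = 1. Step 2 — apply |x|_p = p^{-v_p(x)} = 7^{-1} = 1/7.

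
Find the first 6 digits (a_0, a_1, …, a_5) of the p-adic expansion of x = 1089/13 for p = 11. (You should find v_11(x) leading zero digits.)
(a_0, …, a_5) = (0, 0, 10, 0, 5, 8)

v_11(1089/13) = 2, so a_0 = ... = a_1 = 0. Factor out: x = 11^2 · u with u = 9/13 a unit in ℤ_11. Expand u iteratively via a_{v+i} = u_i mod 11, u_{i+1} = (u_i − a_{v+i})/11:
  u_0 = 9/13;  a_2 = 10;  u_1 = (u_0 − 10)/11 = -11/13
  u_1 = -11/13;  a_3 = 0;  u_2 = (u_1 − 0)/11 = -1/13
  u_2 = -1/13;  a_4 = 5;  u_3 = (u_2 − 5)/11 = -6/13
  u_3 = -6/13;  a_5 = 8;  u_4 = (u_3 − 8)/11 = -10/13
Digits: (0, 0, 10, 0, 5, 8).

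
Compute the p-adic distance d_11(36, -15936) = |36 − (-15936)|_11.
d_11(36, -15936) = 1/1331

Step 1 — x − y = 36 − (-15936) = 15972. Step 2 — v_11(15972) = 3 (factor: 15972 = (11^3 · 12); the sign does not affect v_p). Step 3 — |x − y|_11 = 11^{-3} = 1/1331.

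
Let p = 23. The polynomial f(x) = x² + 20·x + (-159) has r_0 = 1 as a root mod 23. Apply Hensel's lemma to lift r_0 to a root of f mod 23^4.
r_3 = 198238 (mod 279841)

Hensel: r_{i+1} = r_i − f(r_i)·(f′(r_i))^{-1} mod 23^{i+2}, f′(x) = 2x + 20. Iterate:
  r_0 = 1 (mod 23)
  r_1 = 392 (mod 529)
  r_2 = 3566 (mod 12167)
  r_3 = 198238 (mod 279841)
Final: r = 198238 satisfies f(r) ≡ 0 mod 23^4.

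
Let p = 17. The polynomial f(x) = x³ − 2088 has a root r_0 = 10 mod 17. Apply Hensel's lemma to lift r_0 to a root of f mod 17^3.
r_2 = 503 (mod 4913)

Hensel: r_{i+1} = r_i − f(r_i)/f′(r_i) mod 17^{i+2}, where f′(x) = 3x². Iterate:
  r_0 = 10 (mod 17)
  r_1 = 214 (mod 289)
  r_2 = 503 (mod 4913)
Final: r = 503 with f(r) ≡ 0 mod 17^3.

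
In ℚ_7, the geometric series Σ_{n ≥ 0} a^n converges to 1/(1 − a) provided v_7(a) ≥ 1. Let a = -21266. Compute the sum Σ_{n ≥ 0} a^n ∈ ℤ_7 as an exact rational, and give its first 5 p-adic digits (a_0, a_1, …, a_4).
Σ a^n = 1/(1 − a) = 1/21267;  first 5 digits = (1, 0, 0, 1, 5)

v_7(a) = 3 ≥ 1, so the series converges in ℤ_7 to 1/(1 − a) = 1/(1 − (-21266)) = 1/21267. Expand this rational in ℤ_7: compute digits iteratively via d_i = x_i mod 7, x_{i+1} = (x_i − d_i)/7. The first 5 digits are (1, 0, 0, 1, 5).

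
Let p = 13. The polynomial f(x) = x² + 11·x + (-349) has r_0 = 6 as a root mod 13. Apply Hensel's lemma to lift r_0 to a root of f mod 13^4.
r_3 = 22626 (mod 28561)

Hensel: r_{i+1} = r_i − f(r_i)·(f′(r_i))^{-1} mod 13^{i+2}, f′(x) = 2x + 11. Iterate:
  r_0 = 6 (mod 13)
  r_1 = 149 (mod 169)
  r_2 = 656 (mod 2197)
  r_3 = 22626 (mod 28561)
Final: r = 22626 satisfies f(r) ≡ 0 mod 13^4.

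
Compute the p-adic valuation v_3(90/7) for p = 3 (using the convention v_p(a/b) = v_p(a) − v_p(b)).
v_3(90/7) = 2

Factor powers of 3 from the numerator and denominator of the reduced fraction: 90 = 3^2 · 10 and 7 = 3^0 · 7. Apply v_p(a/b) = v_p(a) − v_p(b): v_3(90/7) = 2 − 0 = 2.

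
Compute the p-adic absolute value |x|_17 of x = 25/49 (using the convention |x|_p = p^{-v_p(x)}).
|25/49|_17 = 1

Step 1 — compute v_17(x) by factoring powers of 17 out of the numerator and denominator: v_17(25/49) = 0. Step 2 — apply |x|_p = p^{-v_p(x)} = 17^{0} = 1.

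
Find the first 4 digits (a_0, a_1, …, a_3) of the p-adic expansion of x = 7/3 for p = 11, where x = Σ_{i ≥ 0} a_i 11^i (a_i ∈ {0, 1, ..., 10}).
(a_0, …, a_3) = (6, 7, 3, 7)

v_11(7/3) = 0 (numerator and denominator both coprime to 11), so x ∈ ℤ_11^×. Compute digits iteratively via a_i = x_i mod 11, x_{i+1} = (x_i − a_i)/11, with x_0 = x:
  x_0 = 7/3;  a_0 = 6;  x_1 = (x_0 − 6)/11 = -1/3
  x_1 = -1/3;  a_1 = 7;  x_2 = (x_1 − 7)/11 = -2/3
  x_2 = -2/3;  a_2 = 3;  x_3 = (x_2 − 3)/11 = -1/3
  x_3 = -1/3;  a_3 = 7;  x_4 = (x_3 − 7)/11 = -2/3
Digits: (6, 7, 3, 7).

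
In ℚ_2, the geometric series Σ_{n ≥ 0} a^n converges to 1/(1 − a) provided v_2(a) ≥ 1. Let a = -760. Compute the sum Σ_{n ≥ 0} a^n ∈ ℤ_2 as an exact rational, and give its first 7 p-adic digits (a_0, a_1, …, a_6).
Σ a^n = 1/(1 − a) = 1/761;  first 7 digits = (1, 0, 0, 1, 0, 0, 1)

v_2(a) = 3 ≥ 1, so the series converges in ℤ_2 to 1/(1 − a) = 1/(1 − (-760)) = 1/761. Expand this rational in ℤ_2: compute digits iteratively via d_i = x_i mod 2, x_{i+1} = (x_i − d_i)/2. The first 7 digits are (1, 0, 0, 1, 0, 0, 1).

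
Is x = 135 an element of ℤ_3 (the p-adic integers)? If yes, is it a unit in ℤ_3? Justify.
x ∈ ℤ_3 but not a unit; v_3(x) = 3 > 0

ℤ_3 = {x ∈ ℚ_3 : v_3(x) ≥ 0} and ℤ_3^× = {x ∈ ℤ_3 : v_3(x) = 0}. Here v_3(135) = v_3(num) − v_3(den) = 3; compare against these criteria.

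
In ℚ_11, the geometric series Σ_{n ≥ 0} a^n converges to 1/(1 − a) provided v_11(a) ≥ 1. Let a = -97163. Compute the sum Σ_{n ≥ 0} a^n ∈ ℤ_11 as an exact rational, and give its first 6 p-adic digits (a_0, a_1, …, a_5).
Σ a^n = 1/(1 − a) = 1/97164;  first 6 digits = (1, 0, 0, 4, 4, 10)

v_11(a) = 3 ≥ 1, so the series converges in ℤ_11 to 1/(1 − a) = 1/(1 − (-97163)) = 1/97164. Expand this rational in ℤ_11: compute digits iteratively via d_i = x_i mod 11, x_{i+1} = (x_i − d_i)/11. The first 6 digits are (1, 0, 0, 4, 4, 10).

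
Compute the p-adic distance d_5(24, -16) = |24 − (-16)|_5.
d_5(24, -16) = 1/5

Step 1 — x − y = 24 − (-16) = 40. Step 2 — v_5(40) = 1 (factor: 40 = (5^1 · 8); the sign does not affect v_p). Step 3 — |x − y|_5 = 5^{-1} = 1/5.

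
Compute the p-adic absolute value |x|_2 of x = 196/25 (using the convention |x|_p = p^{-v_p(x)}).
|196/25|_2 = 1/4

Step 1 — compute v_2(x) by factoring powers of 2 out of the numerator and denominator: v_2(196/25) = 2. Step 2 — apply |x|_p = p^{-v_p(x)} = 2^{-2} = 1/4.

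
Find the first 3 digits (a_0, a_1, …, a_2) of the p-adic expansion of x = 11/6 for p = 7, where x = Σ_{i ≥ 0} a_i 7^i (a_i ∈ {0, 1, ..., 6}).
(a_0, …, a_2) = (3, 1, 1)

v_7(11/6) = 0 (numerator and denominator both coprime to 7), so x ∈ ℤ_7^×. Compute digits iteratively via a_i = x_i mod 7, x_{i+1} = (x_i − a_i)/7, with x_0 = x:
  x_0 = 11/6;  a_0 = 3;  x_1 = (x_0 − 3)/7 = -1/6
  x_1 = -1/6;  a_1 = 1;  x_2 = (x_1 − 1)/7 = -1/6
  x_2 = -1/6;  a_2 = 1;  x_3 = (x_2 − 1)/7 = -1/6
Digits: (3, 1, 1).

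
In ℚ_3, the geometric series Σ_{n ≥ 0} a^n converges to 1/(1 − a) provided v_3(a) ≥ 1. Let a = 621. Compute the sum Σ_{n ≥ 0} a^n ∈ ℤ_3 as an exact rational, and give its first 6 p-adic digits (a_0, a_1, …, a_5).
Σ a^n = 1/(1 − a) = -1/620;  first 6 digits = (1, 0, 0, 2, 1, 2)

v_3(a) = 3 ≥ 1, so the series converges in ℤ_3 to 1/(1 − a) = 1/(1 − 621) = -1/620. Expand this rational in ℤ_3: compute digits iteratively via d_i = x_i mod 3, x_{i+1} = (x_i − d_i)/3. The first 6 digits are (1, 0, 0, 2, 1, 2).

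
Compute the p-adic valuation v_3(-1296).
v_3(-1296) = 4

v_3(n) is the largest exponent k such that 3^k divides n. Factor out: -1296 = -3^4 · 16. (Sign doesn't affect v_p.) So v_3(-1296) = 4.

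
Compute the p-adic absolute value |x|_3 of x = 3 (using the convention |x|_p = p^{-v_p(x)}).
|3|_3 = 1/3

Step 1 — compute v_3(x) by factoring powers of 3 out of the numerator and denominator: v_3(3) = 1. Step 2 — apply |x|_p = p^{-v_p(x)} = 3^{-1} = 1/3.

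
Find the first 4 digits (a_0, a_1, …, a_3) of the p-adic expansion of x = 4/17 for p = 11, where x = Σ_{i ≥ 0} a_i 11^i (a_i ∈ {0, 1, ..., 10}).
(a_0, …, a_3) = (8, 9, 3, 10)

v_11(4/17) = 0 (numerator and denominator both coprime to 11), so x ∈ ℤ_11^×. Compute digits iteratively via a_i = x_i mod 11, x_{i+1} = (x_i − a_i)/11, with x_0 = x:
  x_0 = 4/17;  a_0 = 8;  x_1 = (x_0 − 8)/11 = -12/17
  x_1 = -12/17;  a_1 = 9;  x_2 = (x_1 − 9)/11 = -15/17
  x_2 = -15/17;  a_2 = 3;  x_3 = (x_2 − 3)/11 = -6/17
  x_3 = -6/17;  a_3 = 10;  x_4 = (x_3 − 10)/11 = -16/17
Digits: (8, 9, 3, 10).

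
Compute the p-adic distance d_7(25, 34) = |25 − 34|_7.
d_7(25, 34) = 1

Step 1 — x − y = 25 − 34 = -9. Step 2 — v_7(-9) = 0 (factor: -9 = −(7^0 · 9); the sign does not affect v_p). Step 3 — |x − y|_7 = 7^{0} = 1.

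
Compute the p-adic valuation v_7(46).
v_7(46) = 0

v_7(n) is the largest exponent k such that 7^k divides n. Factor out: 46 = 7^0 · 46. (Sign doesn't affect v_p.) So v_7(46) = 0.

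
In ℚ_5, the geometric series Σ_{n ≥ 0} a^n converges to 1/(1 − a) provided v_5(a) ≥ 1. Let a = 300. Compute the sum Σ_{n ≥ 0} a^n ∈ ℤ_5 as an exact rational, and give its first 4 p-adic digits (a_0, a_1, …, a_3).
Σ a^n = 1/(1 − a) = -1/299;  first 4 digits = (1, 0, 2, 2)

v_5(a) = 2 ≥ 1, so the series converges in ℤ_5 to 1/(1 − a) = 1/(1 − 300) = -1/299. Expand this rational in ℤ_5: compute digits iteratively via d_i = x_i mod 5, x_{i+1} = (x_i − d_i)/5. The first 4 digits are (1, 0, 2, 2).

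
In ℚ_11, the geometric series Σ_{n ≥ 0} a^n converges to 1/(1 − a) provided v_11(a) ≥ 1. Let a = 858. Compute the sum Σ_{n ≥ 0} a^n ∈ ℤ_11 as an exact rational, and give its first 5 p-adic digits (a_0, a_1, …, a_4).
Σ a^n = 1/(1 − a) = -1/857;  first 5 digits = (1, 1, 8, 4, 6)

v_11(a) = 1 ≥ 1, so the series converges in ℤ_11 to 1/(1 − a) = 1/(1 − 858) = -1/857. Expand this rational in ℤ_11: compute digits iteratively via d_i = x_i mod 11, x_{i+1} = (x_i − d_i)/11. The first 5 digits are (1, 1, 8, 4, 6).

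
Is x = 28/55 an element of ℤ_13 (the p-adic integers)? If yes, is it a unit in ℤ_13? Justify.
x ∈ ℤ_13^× (unit); v_13(x) = 0

ℤ_13 = {x ∈ ℚ_13 : v_13(x) ≥ 0} and ℤ_13^× = {x ∈ ℤ_13 : v_13(x) = 0}. Here v_13(28/55) = v_13(num) − v_13(den) = 0; compare against these criteria.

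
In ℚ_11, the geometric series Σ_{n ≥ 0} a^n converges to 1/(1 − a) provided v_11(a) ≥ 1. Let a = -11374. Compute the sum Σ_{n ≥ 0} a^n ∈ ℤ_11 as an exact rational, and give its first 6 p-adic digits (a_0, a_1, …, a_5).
Σ a^n = 1/(1 − a) = 1/11375;  first 6 digits = (1, 0, 5, 2, 2, 0)

v_11(a) = 2 ≥ 1, so the series converges in ℤ_11 to 1/(1 − a) = 1/(1 − (-11374)) = 1/11375. Expand this rational in ℤ_11: compute digits iteratively via d_i = x_i mod 11, x_{i+1} = (x_i − d_i)/11. The first 6 digits are (1, 0, 5, 2, 2, 0).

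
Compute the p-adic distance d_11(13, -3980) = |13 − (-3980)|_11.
d_11(13, -3980) = 1/1331

Step 1 — x − y = 13 − (-3980) = 3993. Step 2 — v_11(3993) = 3 (factor: 3993 = (11^3 · 3); the sign does not affect v_p). Step 3 — |x − y|_11 = 11^{-3} = 1/1331.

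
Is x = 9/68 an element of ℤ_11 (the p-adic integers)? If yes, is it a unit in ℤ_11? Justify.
x ∈ ℤ_11^× (unit); v_11(x) = 0

ℤ_11 = {x ∈ ℚ_11 : v_11(x) ≥ 0} and ℤ_11^× = {x ∈ ℤ_11 : v_11(x) = 0}. Here v_11(9/68) = v_11(num) − v_11(den) = 0; compare against these criteria.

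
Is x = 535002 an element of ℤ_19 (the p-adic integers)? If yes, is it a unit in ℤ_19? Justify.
x ∈ ℤ_19 but not a unit; v_19(x) = 3 > 0

ℤ_19 = {x ∈ ℚ_19 : v_19(x) ≥ 0} and ℤ_19^× = {x ∈ ℤ_19 : v_19(x) = 0}. Here v_19(535002) = v_19(num) − v_19(den) = 3; compare against these criteria.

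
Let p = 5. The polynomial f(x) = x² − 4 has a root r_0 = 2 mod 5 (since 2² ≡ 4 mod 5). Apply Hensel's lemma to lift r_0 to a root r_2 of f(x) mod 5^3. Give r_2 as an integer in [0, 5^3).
r_2 = 2 (mod 125)

Hensel's recurrence: r_{i+1} = r_i − f(r_i)·(f′(r_i))^{-1} mod 5^{i+2}, with f′(x) = 2x. Iterate:
  r_0 = 2 (mod 5)
  r_1 = 2 (mod 25)
  r_2 = 2 (mod 125)
Final: r_2 = 2, and one checks f(r_2) ≡ 0 mod 5^3.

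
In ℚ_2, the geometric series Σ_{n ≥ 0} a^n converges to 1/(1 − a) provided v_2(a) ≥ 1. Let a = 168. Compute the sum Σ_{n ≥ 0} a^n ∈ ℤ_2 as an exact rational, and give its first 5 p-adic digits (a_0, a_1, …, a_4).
Σ a^n = 1/(1 − a) = -1/167;  first 5 digits = (1, 0, 0, 1, 0)

v_2(a) = 3 ≥ 1, so the series converges in ℤ_2 to 1/(1 − a) = 1/(1 − 168) = -1/167. Expand this rational in ℤ_2: compute digits iteratively via d_i = x_i mod 2, x_{i+1} = (x_i − d_i)/2. The first 5 digits are (1, 0, 0, 1, 0).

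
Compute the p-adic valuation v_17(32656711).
v_17(32656711) = 5

v_17(n) is the largest exponent k such that 17^k divides n. Factor out: 32656711 = 17^5 · 23. (Sign doesn't affect v_p.) So v_17(32656711) = 5.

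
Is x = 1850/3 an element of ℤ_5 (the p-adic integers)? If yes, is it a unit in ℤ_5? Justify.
x ∈ ℤ_5 but not a unit; v_5(x) = 2 > 0

ℤ_5 = {x ∈ ℚ_5 : v_5(x) ≥ 0} and ℤ_5^× = {x ∈ ℤ_5 : v_5(x) = 0}. Here v_5(1850/3) = v_5(num) − v_5(den) = 2; compare against these criteria.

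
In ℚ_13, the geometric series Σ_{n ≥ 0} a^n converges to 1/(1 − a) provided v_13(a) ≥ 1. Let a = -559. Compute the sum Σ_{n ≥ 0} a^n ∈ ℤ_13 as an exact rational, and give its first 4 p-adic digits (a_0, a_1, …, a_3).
Σ a^n = 1/(1 − a) = 1/560;  first 4 digits = (1, 9, 12, 12)

v_13(a) = 1 ≥ 1, so the series converges in ℤ_13 to 1/(1 − a) = 1/(1 − (-559)) = 1/560. Expand this rational in ℤ_13: compute digits iteratively via d_i = x_i mod 13, x_{i+1} = (x_i − d_i)/13. The first 4 digits are (1, 9, 12, 12).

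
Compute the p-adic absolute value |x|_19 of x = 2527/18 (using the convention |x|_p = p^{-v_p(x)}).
|2527/18|_19 = 1/361

Step 1 — compute v_19(x) by factoring powers of 19 out of the numerator and denominator: v_19(2527/18) = 2. Step 2 — apply |x|_p = p^{-v_p(x)} = 19^{-2} = 1/361.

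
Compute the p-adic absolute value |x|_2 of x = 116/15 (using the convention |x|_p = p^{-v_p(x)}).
|116/15|_2 = 1/4

Step 1 — compute v_2(x) by factoring powers of 2 out of the numerator and denominator: v_2(116/15) = 2. Step 2 — apply |x|_p = p^{-v_p(x)} = 2^{-2} = 1/4.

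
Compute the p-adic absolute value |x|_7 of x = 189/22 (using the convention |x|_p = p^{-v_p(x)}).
|189/22|_7 = 1/7

Step 1 — compute v_7(x) by factoring powers of 7 out of the numerator and denominator: v_7(189/22) = 1. Step 2 — apply |x|_p = p^{-v_p(x)} = 7^{-1} = 1/7.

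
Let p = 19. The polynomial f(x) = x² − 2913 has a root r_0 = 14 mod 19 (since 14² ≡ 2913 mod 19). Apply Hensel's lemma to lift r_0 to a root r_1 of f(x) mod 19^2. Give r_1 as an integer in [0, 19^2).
r_1 = 356 (mod 361)

Hensel's recurrence: r_{i+1} = r_i − f(r_i)·(f′(r_i))^{-1} mod 19^{i+2}, with f′(x) = 2x. Iterate:
  r_0 = 14 (mod 19)
  r_1 = 356 (mod 361)
Final: r_1 = 356, and one checks f(r_1) ≡ 0 mod 19^2.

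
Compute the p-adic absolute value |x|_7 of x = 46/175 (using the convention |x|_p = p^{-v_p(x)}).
|46/175|_7 = 7

Step 1 — compute v_7(x) by factoring powers of 7 out of the numerator and denominator: v_7(46/175) = -1. Step 2 — apply |x|_p = p^{-v_p(x)} = 7^{1} = 7.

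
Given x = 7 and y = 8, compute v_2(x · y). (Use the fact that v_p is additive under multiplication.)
v_2(56) = 3

v_p(x) = 0 (factor: 7 = 2^0 · 7); v_p(y) = 3 (factor: 8 = 2^3 · 1). Additivity: v_p(xy) = v_p(x) + v_p(y) = 0 + 3 = 3. (Direct check: xy = 56 = 2^3 · (7).)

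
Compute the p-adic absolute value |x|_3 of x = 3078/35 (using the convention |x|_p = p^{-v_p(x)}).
|3078/35|_3 = 1/81

Step 1 — compute v_3(x) by factoring powers of 3 out of the numerator and denominator: v_3(3078/35) = 4. Step 2 — apply |x|_p = p^{-v_p(x)} = 3^{-4} = 1/81.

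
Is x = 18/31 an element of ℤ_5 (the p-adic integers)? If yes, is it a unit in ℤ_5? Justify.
x ∈ ℤ_5^× (unit); v_5(x) = 0

ℤ_5 = {x ∈ ℚ_5 : v_5(x) ≥ 0} and ℤ_5^× = {x ∈ ℤ_5 : v_5(x) = 0}. Here v_5(18/31) = v_5(num) − v_5(den) = 0; compare against these criteria.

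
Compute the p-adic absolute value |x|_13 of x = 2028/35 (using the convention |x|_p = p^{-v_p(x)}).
|2028/35|_13 = 1/169

Step 1 — compute v_13(x) by factoring powers of 13 out of the numerator and denominator: v_13(2028/35) = 2. Step 2 — apply |x|_p = p^{-v_p(x)} = 13^{-2} = 1/169.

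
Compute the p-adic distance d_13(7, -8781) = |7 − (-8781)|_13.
d_13(7, -8781) = 1/2197

Step 1 — x − y = 7 − (-8781) = 8788. Step 2 — v_13(8788) = 3 (factor: 8788 = (13^3 · 4); the sign does not affect v_p). Step 3 — |x − y|_13 = 13^{-3} = 1/2197.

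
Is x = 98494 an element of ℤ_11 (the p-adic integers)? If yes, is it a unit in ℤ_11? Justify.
x ∈ ℤ_11 but not a unit; v_11(x) = 3 > 0

ℤ_11 = {x ∈ ℚ_11 : v_11(x) ≥ 0} and ℤ_11^× = {x ∈ ℤ_11 : v_11(x) = 0}. Here v_11(98494) = v_11(num) − v_11(den) = 3; compare against these criteria.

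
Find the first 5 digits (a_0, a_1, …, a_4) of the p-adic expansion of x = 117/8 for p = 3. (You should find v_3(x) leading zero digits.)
(a_0, …, a_4) = (0, 0, 2, 1, 0)

v_3(117/8) = 2, so a_0 = ... = a_1 = 0. Factor out: x = 3^2 · u with u = 13/8 a unit in ℤ_3. Expand u iteratively via a_{v+i} = u_i mod 3, u_{i+1} = (u_i − a_{v+i})/3:
  u_0 = 13/8;  a_2 = 2;  u_1 = (u_0 − 2)/3 = -1/8
  u_1 = -1/8;  a_3 = 1;  u_2 = (u_1 − 1)/3 = -3/8
  u_2 = -3/8;  a_4 = 0;  u_3 = (u_2 − 0)/3 = -1/8
Digits: (0, 0, 2, 1, 0).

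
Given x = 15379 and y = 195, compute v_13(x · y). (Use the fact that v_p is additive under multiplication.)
v_13(2998905) = 4

v_p(x) = 3 (factor: 15379 = 13^3 · 7); v_p(y) = 1 (factor: 195 = 13^1 · 15). Additivity: v_p(xy) = v_p(x) + v_p(y) = 3 + 1 = 4. (Direct check: xy = 2998905 = 13^4 · (105).)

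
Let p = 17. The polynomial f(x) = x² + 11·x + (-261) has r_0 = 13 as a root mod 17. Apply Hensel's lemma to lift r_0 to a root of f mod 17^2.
r_1 = 285 (mod 289)

Hensel: r_{i+1} = r_i − f(r_i)·(f′(r_i))^{-1} mod 17^{i+2}, f′(x) = 2x + 11. Iterate:
  r_0 = 13 (mod 17)
  r_1 = 285 (mod 289)
Final: r = 285 satisfies f(r) ≡ 0 mod 17^2.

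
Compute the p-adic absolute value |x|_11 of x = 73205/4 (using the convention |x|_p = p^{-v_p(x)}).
|73205/4|_11 = 1/14641

Step 1 — compute v_11(x) by factoring powers of 11 out of the numerator and denominator: v_11(73205/4) = 4. Step 2 — apply |x|_p = p^{-v_p(x)} = 11^{-4} = 1/14641.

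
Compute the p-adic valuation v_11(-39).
v_11(-39) = 0

v_11(n) is the largest exponent k such that 11^k divides n. Factor out: -39 = -11^0 · 39. (Sign doesn't affect v_p.) So v_11(-39) = 0.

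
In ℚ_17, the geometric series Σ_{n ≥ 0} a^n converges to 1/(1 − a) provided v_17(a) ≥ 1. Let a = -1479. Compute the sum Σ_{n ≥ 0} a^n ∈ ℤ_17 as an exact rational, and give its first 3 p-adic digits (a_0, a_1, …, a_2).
Σ a^n = 1/(1 − a) = 1/1480;  first 3 digits = (1, 15, 15)

v_17(a) = 1 ≥ 1, so the series converges in ℤ_17 to 1/(1 − a) = 1/(1 − (-1479)) = 1/1480. Expand this rational in ℤ_17: compute digits iteratively via d_i = x_i mod 17, x_{i+1} = (x_i − d_i)/17. The first 3 digits are (1, 15, 15).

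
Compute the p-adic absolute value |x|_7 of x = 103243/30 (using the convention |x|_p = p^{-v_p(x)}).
|103243/30|_7 = 1/2401

Step 1 — compute v_7(x) by factoring powers of 7 out of the numerator and denominator: v_7(103243/30) = 4. Step 2 — apply |x|_p = p^{-v_p(x)} = 7^{-4} = 1/2401.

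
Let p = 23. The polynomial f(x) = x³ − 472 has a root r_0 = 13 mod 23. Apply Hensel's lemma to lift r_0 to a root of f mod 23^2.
r_1 = 404 (mod 529)

Hensel: r_{i+1} = r_i − f(r_i)/f′(r_i) mod 23^{i+2}, where f′(x) = 3x². Iterate:
  r_0 = 13 (mod 23)
  r_1 = 404 (mod 529)
Final: r = 404 with f(r) ≡ 0 mod 23^2.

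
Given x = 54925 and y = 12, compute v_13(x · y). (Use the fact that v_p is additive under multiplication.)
v_13(659100) = 3

v_p(x) = 3 (factor: 54925 = 13^3 · 25); v_p(y) = 0 (factor: 12 = 13^0 · 12). Additivity: v_p(xy) = v_p(x) + v_p(y) = 3 + 0 = 3. (Direct check: xy = 659100 = 13^3 · (300).)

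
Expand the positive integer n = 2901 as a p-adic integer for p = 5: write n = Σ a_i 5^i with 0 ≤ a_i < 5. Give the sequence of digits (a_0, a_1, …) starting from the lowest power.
(a_0, a_1, …) = (1, 0, 1, 3, 4)

Repeated division by 5 gives the digits low-to-high: 2901 = 1 + 1·5^2 + 3·5^3 + 4·5^4. Digit sequence: (1, 0, 1, 3, 4).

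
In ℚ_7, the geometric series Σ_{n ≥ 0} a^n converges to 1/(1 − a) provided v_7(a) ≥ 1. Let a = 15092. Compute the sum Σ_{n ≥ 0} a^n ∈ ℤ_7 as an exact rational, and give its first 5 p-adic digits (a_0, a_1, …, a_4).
Σ a^n = 1/(1 − a) = -1/15091;  first 5 digits = (1, 0, 0, 2, 6)

v_7(a) = 3 ≥ 1, so the series converges in ℤ_7 to 1/(1 − a) = 1/(1 − 15092) = -1/15091. Expand this rational in ℤ_7: compute digits iteratively via d_i = x_i mod 7, x_{i+1} = (x_i − d_i)/7. The first 5 digits are (1, 0, 0, 2, 6).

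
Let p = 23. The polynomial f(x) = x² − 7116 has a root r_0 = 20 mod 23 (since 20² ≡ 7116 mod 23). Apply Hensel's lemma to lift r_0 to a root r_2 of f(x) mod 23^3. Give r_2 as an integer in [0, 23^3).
r_2 = 8070 (mod 12167)

Hensel's recurrence: r_{i+1} = r_i − f(r_i)·(f′(r_i))^{-1} mod 23^{i+2}, with f′(x) = 2x. Iterate:
  r_0 = 20 (mod 23)
  r_1 = 135 (mod 529)
  r_2 = 8070 (mod 12167)
Final: r_2 = 8070, and one checks f(r_2) ≡ 0 mod 23^3.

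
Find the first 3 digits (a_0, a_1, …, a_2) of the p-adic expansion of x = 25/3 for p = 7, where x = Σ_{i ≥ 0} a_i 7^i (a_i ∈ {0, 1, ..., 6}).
(a_0, …, a_2) = (6, 5, 4)

v_7(25/3) = 0 (numerator and denominator both coprime to 7), so x ∈ ℤ_7^×. Compute digits iteratively via a_i = x_i mod 7, x_{i+1} = (x_i − a_i)/7, with x_0 = x:
  x_0 = 25/3;  a_0 = 6;  x_1 = (x_0 − 6)/7 = 1/3
  x_1 = 1/3;  a_1 = 5;  x_2 = (x_1 − 5)/7 = -2/3
  x_2 = -2/3;  a_2 = 4;  x_3 = (x_2 − 4)/7 = -2/3
Digits: (6, 5, 4).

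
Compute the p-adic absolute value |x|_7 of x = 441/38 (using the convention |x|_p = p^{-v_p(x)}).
|441/38|_7 = 1/49

Step 1 — compute v_7(x) by factoring powers of 7 out of the numerator and denominator: v_7(441/38) = 2. Step 2 — apply |x|_p = p^{-v_p(x)} = 7^{-2} = 1/49.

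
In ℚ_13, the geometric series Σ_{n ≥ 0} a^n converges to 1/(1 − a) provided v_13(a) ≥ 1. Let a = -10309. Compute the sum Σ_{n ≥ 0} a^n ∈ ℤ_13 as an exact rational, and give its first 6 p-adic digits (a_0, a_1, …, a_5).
Σ a^n = 1/(1 − a) = 1/10310;  first 6 digits = (1, 0, 4, 8, 2, 0)

v_13(a) = 2 ≥ 1, so the series converges in ℤ_13 to 1/(1 − a) = 1/(1 − (-10309)) = 1/10310. Expand this rational in ℤ_13: compute digits iteratively via d_i = x_i mod 13, x_{i+1} = (x_i − d_i)/13. The first 6 digits are (1, 0, 4, 8, 2, 0).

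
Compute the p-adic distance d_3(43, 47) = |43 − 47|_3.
d_3(43, 47) = 1

Step 1 — x − y = 43 − 47 = -4. Step 2 — v_3(-4) = 0 (factor: -4 = −(3^0 · 4); the sign does not affect v_p). Step 3 — |x − y|_3 = 3^{0} = 1.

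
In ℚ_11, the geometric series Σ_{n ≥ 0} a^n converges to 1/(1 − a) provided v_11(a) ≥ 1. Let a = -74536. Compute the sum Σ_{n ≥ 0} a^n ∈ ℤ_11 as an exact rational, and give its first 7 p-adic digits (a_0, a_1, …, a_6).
Σ a^n = 1/(1 − a) = 1/74537;  first 7 digits = (1, 0, 0, 10, 5, 10, 0)

v_11(a) = 3 ≥ 1, so the series converges in ℤ_11 to 1/(1 − a) = 1/(1 − (-74536)) = 1/74537. Expand this rational in ℤ_11: compute digits iteratively via d_i = x_i mod 11, x_{i+1} = (x_i − d_i)/11. The first 7 digits are (1, 0, 0, 10, 5, 10, 0).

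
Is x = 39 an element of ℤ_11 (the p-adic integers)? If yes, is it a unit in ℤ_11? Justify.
x ∈ ℤ_11^× (unit); v_11(x) = 0

ℤ_11 = {x ∈ ℚ_11 : v_11(x) ≥ 0} and ℤ_11^× = {x ∈ ℤ_11 : v_11(x) = 0}. Here v_11(39) = v_11(num) − v_11(den) = 0; compare against these criteria.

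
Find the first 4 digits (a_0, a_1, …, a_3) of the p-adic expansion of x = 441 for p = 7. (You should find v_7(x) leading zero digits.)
(a_0, …, a_3) = (0, 0, 2, 1)

v_7(441) = 2, so a_0 = ... = a_1 = 0. Factor out: x = 7^2 · u with u = 9 a unit in ℤ_7. Expand u iteratively via a_{v+i} = u_i mod 7, u_{i+1} = (u_i − a_{v+i})/7:
  u_0 = 9;  a_2 = 2;  u_1 = (u_0 − 2)/7 = 1
  u_1 = 1;  a_3 = 1;  u_2 = (u_1 − 1)/7 = 0
Digits: (0, 0, 2, 1).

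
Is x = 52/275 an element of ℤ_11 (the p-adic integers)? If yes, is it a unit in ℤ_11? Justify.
x ∉ ℤ_11 (v_11(x) = -1 < 0)

ℤ_11 = {x ∈ ℚ_11 : v_11(x) ≥ 0} and ℤ_11^× = {x ∈ ℤ_11 : v_11(x) = 0}. Here v_11(52/275) = v_11(num) − v_11(den) = -1; compare against these criteria.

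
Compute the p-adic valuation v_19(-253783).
v_19(-253783) = 3

v_19(n) is the largest exponent k such that 19^k divides n. Factor out: -253783 = -19^3 · 37. (Sign doesn't affect v_p.) So v_19(-253783) = 3.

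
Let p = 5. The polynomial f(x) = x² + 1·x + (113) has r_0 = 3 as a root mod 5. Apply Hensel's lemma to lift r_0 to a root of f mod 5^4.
r_3 = 253 (mod 625)

Hensel: r_{i+1} = r_i − f(r_i)·(f′(r_i))^{-1} mod 5^{i+2}, f′(x) = 2x + 1. Iterate:
  r_0 = 3 (mod 5)
  r_1 = 3 (mod 25)
  r_2 = 3 (mod 125)
  r_3 = 253 (mod 625)
Final: r = 253 satisfies f(r) ≡ 0 mod 5^4.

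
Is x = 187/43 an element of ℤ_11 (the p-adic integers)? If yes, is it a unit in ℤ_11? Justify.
x ∈ ℤ_11 but not a unit; v_11(x) = 1 > 0

ℤ_11 = {x ∈ ℚ_11 : v_11(x) ≥ 0} and ℤ_11^× = {x ∈ ℤ_11 : v_11(x) = 0}. Here v_11(187/43) = v_11(num) − v_11(den) = 1; compare against these criteria.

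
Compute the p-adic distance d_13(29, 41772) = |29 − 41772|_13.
d_13(29, 41772) = 1/2197

Step 1 — x − y = 29 − 41772 = -41743. Step 2 — v_13(-41743) = 3 (factor: -41743 = −(13^3 · 19); the sign does not affect v_p). Step 3 — |x − y|_13 = 13^{-3} = 1/2197.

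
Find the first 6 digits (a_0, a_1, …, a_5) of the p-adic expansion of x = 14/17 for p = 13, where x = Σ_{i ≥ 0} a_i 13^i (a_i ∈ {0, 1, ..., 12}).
(a_0, …, a_5) = (10, 10, 3, 2, 9, 10)

v_13(14/17) = 0 (numerator and denominator both coprime to 13), so x ∈ ℤ_13^×. Compute digits iteratively via a_i = x_i mod 13, x_{i+1} = (x_i − a_i)/13, with x_0 = x:
  x_0 = 14/17;  a_0 = 10;  x_1 = (x_0 − 10)/13 = -12/17
  x_1 = -12/17;  a_1 = 10;  x_2 = (x_1 − 10)/13 = -14/17
  x_2 = -14/17;  a_2 = 3;  x_3 = (x_2 − 3)/13 = -5/17
  x_3 = -5/17;  a_3 = 2;  x_4 = (x_3 − 2)/13 = -3/17
  x_4 = -3/17;  a_4 = 9;  x_5 = (x_4 − 9)/13 = -12/17
  x_5 = -12/17;  a_5 = 10;  x_6 = (x_5 − 10)/13 = -14/17
Digits: (10, 10, 3, 2, 9, 10).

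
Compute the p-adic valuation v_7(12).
v_7(12) = 0

v_7(n) is the largest exponent k such that 7^k divides n. Factor out: 12 = 7^0 · 12. (Sign doesn't affect v_p.) So v_7(12) = 0.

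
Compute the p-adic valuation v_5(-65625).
v_5(-65625) = 5

v_5(n) is the largest exponent k such that 5^k divides n. Factor out: -65625 = -5^5 · 21. (Sign doesn't affect v_p.) So v_5(-65625) = 5.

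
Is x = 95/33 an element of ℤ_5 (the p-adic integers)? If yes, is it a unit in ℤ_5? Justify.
x ∈ ℤ_5 but not a unit; v_5(x) = 1 > 0

ℤ_5 = {x ∈ ℚ_5 : v_5(x) ≥ 0} and ℤ_5^× = {x ∈ ℤ_5 : v_5(x) = 0}. Here v_5(95/33) = v_5(num) − v_5(den) = 1; compare against these criteria.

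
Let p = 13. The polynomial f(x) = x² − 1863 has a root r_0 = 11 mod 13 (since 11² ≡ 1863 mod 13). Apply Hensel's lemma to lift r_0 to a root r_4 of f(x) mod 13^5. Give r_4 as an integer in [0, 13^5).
r_4 = 163759 (mod 371293)

Hensel's recurrence: r_{i+1} = r_i − f(r_i)·(f′(r_i))^{-1} mod 13^{i+2}, with f′(x) = 2x. Iterate:
  r_0 = 11 (mod 13)
  r_1 = 167 (mod 169)
  r_2 = 1181 (mod 2197)
  r_3 = 20954 (mod 28561)
  r_4 = 163759 (mod 371293)
Final: r_4 = 163759, and one checks f(r_4) ≡ 0 mod 13^5.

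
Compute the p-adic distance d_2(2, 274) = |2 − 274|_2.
d_2(2, 274) = 1/16

Step 1 — x − y = 2 − 274 = -272. Step 2 — v_2(-272) = 4 (factor: -272 = −(2^4 · 17); the sign does not affect v_p). Step 3 — |x − y|_2 = 2^{-4} = 1/16.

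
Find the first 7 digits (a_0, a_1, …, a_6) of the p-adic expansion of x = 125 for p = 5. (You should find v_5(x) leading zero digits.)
(a_0, …, a_6) = (0, 0, 0, 1, 0, 0, 0)

v_5(125) = 3, so a_0 = ... = a_2 = 0. Factor out: x = 5^3 · u with u = 1 a unit in ℤ_5. Expand u iteratively via a_{v+i} = u_i mod 5, u_{i+1} = (u_i − a_{v+i})/5:
  u_0 = 1;  a_3 = 1;  u_1 = (u_0 − 1)/5 = 0
  u_1 = 0;  a_4 = 0;  u_2 = (u_1 − 0)/5 = 0
  u_2 = 0;  a_5 = 0;  u_3 = (u_2 − 0)/5 = 0
  u_3 = 0;  a_6 = 0;  u_4 = (u_3 − 0)/5 = 0
Digits: (0, 0, 0, 1, 0, 0, 0).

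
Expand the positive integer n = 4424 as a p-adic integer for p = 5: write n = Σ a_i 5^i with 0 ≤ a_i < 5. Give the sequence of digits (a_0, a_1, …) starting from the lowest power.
(a_0, a_1, …) = (4, 4, 1, 0, 2, 1)

Repeated division by 5 gives the digits low-to-high: 4424 = 4 + 4·5^1 + 1·5^2 + 2·5^4 + 1·5^5. Digit sequence: (4, 4, 1, 0, 2, 1).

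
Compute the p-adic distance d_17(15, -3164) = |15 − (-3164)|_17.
d_17(15, -3164) = 1/289

Step 1 — x − y = 15 − (-3164) = 3179. Step 2 — v_17(3179) = 2 (factor: 3179 = (17^2 · 11); the sign does not affect v_p). Step 3 — |x − y|_17 = 17^{-2} = 1/289.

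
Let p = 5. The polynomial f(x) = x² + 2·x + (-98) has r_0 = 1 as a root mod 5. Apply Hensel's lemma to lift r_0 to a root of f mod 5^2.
r_1 = 6 (mod 25)

Hensel: r_{i+1} = r_i − f(r_i)·(f′(r_i))^{-1} mod 5^{i+2}, f′(x) = 2x + 2. Iterate:
  r_0 = 1 (mod 5)
  r_1 = 6 (mod 25)
Final: r = 6 satisfies f(r) ≡ 0 mod 5^2.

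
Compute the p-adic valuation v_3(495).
v_3(495) = 2

v_3(n) is the largest exponent k such that 3^k divides n. Factor out: 495 = 3^2 · 55. (Sign doesn't affect v_p.) So v_3(495) = 2.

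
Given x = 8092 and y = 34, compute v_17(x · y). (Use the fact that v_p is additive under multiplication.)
v_17(275128) = 3

v_p(x) = 2 (factor: 8092 = 17^2 · 28); v_p(y) = 1 (factor: 34 = 17^1 · 2). Additivity: v_p(xy) = v_p(x) + v_p(y) = 2 + 1 = 3. (Direct check: xy = 275128 = 17^3 · (56).)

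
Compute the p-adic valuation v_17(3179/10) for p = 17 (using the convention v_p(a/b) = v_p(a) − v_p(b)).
v_17(3179/10) = 2

Factor powers of 17 from the numerator and denominator of the reduced fraction: 3179 = 17^2 · 11 and 10 = 17^0 · 10. Apply v_p(a/b) = v_p(a) − v_p(b): v_17(3179/10) = 2 − 0 = 2.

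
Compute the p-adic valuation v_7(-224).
v_7(-224) = 1

v_7(n) is the largest exponent k such that 7^k divides n. Factor out: -224 = -7^1 · 32. (Sign doesn't affect v_p.) So v_7(-224) = 1.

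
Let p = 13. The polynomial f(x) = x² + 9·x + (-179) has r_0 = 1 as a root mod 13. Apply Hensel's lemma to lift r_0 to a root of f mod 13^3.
r_2 = 1015 (mod 2197)

Hensel: r_{i+1} = r_i − f(r_i)·(f′(r_i))^{-1} mod 13^{i+2}, f′(x) = 2x + 9. Iterate:
  r_0 = 1 (mod 13)
  r_1 = 1 (mod 169)
  r_2 = 1015 (mod 2197)
Final: r = 1015 satisfies f(r) ≡ 0 mod 13^3.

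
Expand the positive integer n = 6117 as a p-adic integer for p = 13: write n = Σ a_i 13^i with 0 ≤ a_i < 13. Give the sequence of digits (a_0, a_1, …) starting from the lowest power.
(a_0, a_1, …) = (7, 2, 10, 2)

Repeated division by 13 gives the digits low-to-high: 6117 = 7 + 2·13^1 + 10·13^2 + 2·13^3. Digit sequence: (7, 2, 10, 2).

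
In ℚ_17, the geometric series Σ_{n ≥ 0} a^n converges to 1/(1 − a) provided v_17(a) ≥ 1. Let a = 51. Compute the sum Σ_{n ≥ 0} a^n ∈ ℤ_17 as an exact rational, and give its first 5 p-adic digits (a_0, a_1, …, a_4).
Σ a^n = 1/(1 − a) = -1/50;  first 5 digits = (1, 3, 9, 10, 14)

v_17(a) = 1 ≥ 1, so the series converges in ℤ_17 to 1/(1 − a) = 1/(1 − 51) = -1/50. Expand this rational in ℤ_17: compute digits iteratively via d_i = x_i mod 17, x_{i+1} = (x_i − d_i)/17. The first 5 digits are (1, 3, 9, 10, 14).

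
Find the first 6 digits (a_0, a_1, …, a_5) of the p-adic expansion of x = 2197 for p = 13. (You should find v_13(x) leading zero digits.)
(a_0, …, a_5) = (0, 0, 0, 1, 0, 0)

v_13(2197) = 3, so a_0 = ... = a_2 = 0. Factor out: x = 13^3 · u with u = 1 a unit in ℤ_13. Expand u iteratively via a_{v+i} = u_i mod 13, u_{i+1} = (u_i − a_{v+i})/13:
  u_0 = 1;  a_3 = 1;  u_1 = (u_0 − 1)/13 = 0
  u_1 = 0;  a_4 = 0;  u_2 = (u_1 − 0)/13 = 0
  u_2 = 0;  a_5 = 0;  u_3 = (u_2 − 0)/13 = 0
Digits: (0, 0, 0, 1, 0, 0).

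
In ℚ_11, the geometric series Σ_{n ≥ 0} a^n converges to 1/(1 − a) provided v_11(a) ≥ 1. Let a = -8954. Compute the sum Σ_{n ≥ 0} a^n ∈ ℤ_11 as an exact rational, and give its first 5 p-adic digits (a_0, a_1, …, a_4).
Σ a^n = 1/(1 − a) = 1/8955;  first 5 digits = (1, 0, 3, 4, 8)

v_11(a) = 2 ≥ 1, so the series converges in ℤ_11 to 1/(1 − a) = 1/(1 − (-8954)) = 1/8955. Expand this rational in ℤ_11: compute digits iteratively via d_i = x_i mod 11, x_{i+1} = (x_i − d_i)/11. The first 5 digits are (1, 0, 3, 4, 8).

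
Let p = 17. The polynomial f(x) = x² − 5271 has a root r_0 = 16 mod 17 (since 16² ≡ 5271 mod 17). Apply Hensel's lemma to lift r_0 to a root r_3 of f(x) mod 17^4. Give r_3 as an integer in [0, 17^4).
r_3 = 66724 (mod 83521)

Hensel's recurrence: r_{i+1} = r_i − f(r_i)·(f′(r_i))^{-1} mod 17^{i+2}, with f′(x) = 2x. Iterate:
  r_0 = 16 (mod 17)
  r_1 = 254 (mod 289)
  r_2 = 2855 (mod 4913)
  r_3 = 66724 (mod 83521)
Final: r_3 = 66724, and one checks f(r_3) ≡ 0 mod 17^4.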